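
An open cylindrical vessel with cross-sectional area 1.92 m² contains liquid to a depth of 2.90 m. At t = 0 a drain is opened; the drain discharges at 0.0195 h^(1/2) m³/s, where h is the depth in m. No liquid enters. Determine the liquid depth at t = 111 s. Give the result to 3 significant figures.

1.30 m

With no inflow, A dh/dt = −0.0195 √h.
Separate and integrate: 2(√h − √h₀) = −(0.0195/A) t.
√h = √2.90 − 0.0195·111/(2·1.92) = 1.7029 − 0.56367 = 1.1393.
h = 1.1393² = 1.2979 m.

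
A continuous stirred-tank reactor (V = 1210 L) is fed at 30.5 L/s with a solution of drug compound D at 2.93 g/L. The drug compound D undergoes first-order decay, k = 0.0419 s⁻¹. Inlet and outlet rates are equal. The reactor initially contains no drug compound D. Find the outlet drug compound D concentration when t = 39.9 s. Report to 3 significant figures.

Accumulation = in − out − consumed: V dC/dt = Q C_in − Q C − k V C.
This is linear with rate a = Q/V + k = 0.067107 s⁻¹.
C_ss = Q C_in/(Q + kV) = 1.1006 g/L; C(t) = C_ss + (C₀ − C_ss) e^(−a t).
C(39.9) = 1.1006 + (-1.1006)·e^(−0.067107·39.9) = 1.1006 + (-1.1006)·0.068731 = 1.0249 g/L.

1.02 g/L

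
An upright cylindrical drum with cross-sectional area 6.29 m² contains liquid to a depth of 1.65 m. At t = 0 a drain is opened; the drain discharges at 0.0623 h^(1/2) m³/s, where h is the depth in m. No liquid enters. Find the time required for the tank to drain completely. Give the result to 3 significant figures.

Unsteady balance on liquid volume: A dh/dt = −0.0623 √h.
This is separable: 2 d(√h)/dt = −0.0623/A, so √h = √h₀ − (0.0623/(2A)) t.
Tank is empty when √h = 0: t_empty = 2A√h₀/0.0623.
t_empty = 2·6.29·√1.65/0.0623 = 12.580·1.2845/0.0623 = 259.38 s.

259 s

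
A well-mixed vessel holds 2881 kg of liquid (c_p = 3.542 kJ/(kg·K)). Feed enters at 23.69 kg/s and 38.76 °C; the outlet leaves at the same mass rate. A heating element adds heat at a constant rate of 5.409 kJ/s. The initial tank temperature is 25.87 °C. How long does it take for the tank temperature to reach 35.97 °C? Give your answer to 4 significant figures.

M c_p dT/dt = ṁ c_p (T_in − T) + Q̇.
τ = M/ṁ = 121.612 s; T_ss = T_in + Q̇/(ṁ c_p) = 38.8245 °C.
T(t) = T_ss + (T₀ − T_ss) e^(−t/τ). Set T = 35.97:
e^(−t/τ) = (35.97 − 38.8245)/(25.87 − 38.8245) = 0.220346
t = −121.612 · ln(0.220346) = 183.946 s.

183.9 s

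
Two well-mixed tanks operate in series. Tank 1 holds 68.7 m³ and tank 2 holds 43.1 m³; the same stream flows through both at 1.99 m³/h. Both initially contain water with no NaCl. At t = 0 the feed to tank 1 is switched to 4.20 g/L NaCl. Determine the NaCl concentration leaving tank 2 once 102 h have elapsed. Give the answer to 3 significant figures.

3.68 g/L

Species balance on tank i: dCᵢ/dt = (Cᵢ₋₁ − Cᵢ)/τᵢ with τᵢ = Vᵢ/Q.
τ₁ = 68.7/1.99 = 34.523 h; τ₂ = 43.1/1.99 = 21.658 h.
Tank 1: C₁ = C_in(1 − e^(−t/τ₁)). Tank 2 (τ₁ ≠ τ₂): C₂ = C_in[1 − (τ₁ e^(−t/τ₁) − τ₂ e^(−t/τ₂))/(τ₁ − τ₂)].
At t = 102: e^(−t/τ₁) = 0.052100, e^(−t/τ₂) = 0.0090092.
C₂ = 4.20·[1 − (34.523·0.052100 − 21.658·0.0090092)/(12.864)] = 4.20·0.87535 = 3.6765 g/L.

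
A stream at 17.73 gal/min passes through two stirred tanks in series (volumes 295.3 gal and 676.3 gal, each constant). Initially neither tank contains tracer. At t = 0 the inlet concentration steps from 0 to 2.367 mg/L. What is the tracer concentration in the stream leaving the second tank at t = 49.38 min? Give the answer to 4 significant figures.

Species balance on tank i: dCᵢ/dt = (Cᵢ₋₁ − Cᵢ)/τᵢ with τᵢ = Vᵢ/Q.
τ₁ = 295.3/17.73 = 16.6554 min; τ₂ = 676.3/17.73 = 38.1444 min.
Tank 1: C₁ = C_in(1 − e^(−t/τ₁)). Tank 2 (τ₁ ≠ τ₂): C₂ = C_in[1 − (τ₁ e^(−t/τ₁) − τ₂ e^(−t/τ₂))/(τ₁ − τ₂)].
At t = 49.38: e^(−t/τ₁) = 0.0515704, e^(−t/τ₂) = 0.274020.
C₂ = 2.367·[1 − (16.6554·0.0515704 − 38.1444·0.274020)/(-21.4890)] = 2.367·0.553567 = 1.31029 mg/L.

1.310 mg/L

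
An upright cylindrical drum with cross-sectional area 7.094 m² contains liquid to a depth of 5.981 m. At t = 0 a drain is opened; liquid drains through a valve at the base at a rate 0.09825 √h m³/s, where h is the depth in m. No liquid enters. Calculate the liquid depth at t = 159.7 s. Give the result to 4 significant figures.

1.795 m

Unsteady balance on liquid volume: A dh/dt = −0.09825 √h.
∫ h^(−1/2) dh = −(0.09825/A) ∫ dt, giving 2√h = 2√h₀ − (0.09825/A) t.
√h = √5.981 − 0.09825·159.7/(2·7.094) = 2.44561 − 1.10590 = 1.33971.
h = 1.33971² = 1.79482 m.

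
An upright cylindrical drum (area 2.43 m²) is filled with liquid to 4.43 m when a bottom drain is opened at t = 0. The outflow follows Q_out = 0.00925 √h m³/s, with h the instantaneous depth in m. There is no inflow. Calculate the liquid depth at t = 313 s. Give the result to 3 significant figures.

2.28 m

With no inflow, A dh/dt = −0.00925 √h.
Separate and integrate: 2(√h − √h₀) = −(0.00925/A) t.
√h = √4.43 − 0.00925·313/(2·2.43) = 2.1048 − 0.59573 = 1.5090.
h = 1.5090² = 2.2772 m.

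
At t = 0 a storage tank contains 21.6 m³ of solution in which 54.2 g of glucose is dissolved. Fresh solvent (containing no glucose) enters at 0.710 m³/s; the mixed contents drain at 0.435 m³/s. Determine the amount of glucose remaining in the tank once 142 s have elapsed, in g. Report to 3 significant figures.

10.6 g

Total volume: dV/dt = Q_in − Q_out = 0.27500 m³/s, so V(t) = 21.6 + 0.27500 t and V(142) = 60.650 m³.
Solute balance: dm/dt = 0 − Q_out C = −Q_out m/V(t).
dm/m = −Q_out dt/(V₀ + 0.27500 t); integrating gives ln(m/m₀) = −(Q_out/(Q_in−Q_out)) ln(V/V₀).
m = m₀ (V₀/V)^(Q_out/(Q_in−Q_out)) = 54.2 × (21.6/60.650)^(1.5818) = 10.586 g.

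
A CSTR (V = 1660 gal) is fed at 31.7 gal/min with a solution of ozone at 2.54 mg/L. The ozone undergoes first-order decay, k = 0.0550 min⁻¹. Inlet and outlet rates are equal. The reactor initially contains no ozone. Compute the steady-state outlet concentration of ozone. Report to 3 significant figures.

Accumulation = in − out − consumed: V dC/dt = Q C_in − Q C − k V C.
Steady state (dC/dt = 0): C_ss = Q C_in/(Q + kV) = C_in/(1 + kV/Q).
C_ss = 31.7·2.54/(31.7 + 0.0550·1660) = 80.518/123.00 = 0.65462 mg/L.

0.655 mg/L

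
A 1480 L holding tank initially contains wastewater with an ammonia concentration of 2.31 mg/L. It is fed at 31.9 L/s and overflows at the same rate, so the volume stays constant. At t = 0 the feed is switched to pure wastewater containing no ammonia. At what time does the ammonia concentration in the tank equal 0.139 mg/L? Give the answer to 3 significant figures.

130 s

Species balance: V dC/dt = Q(C_in − C) ⇒ τ = V/Q = 46.395 s.
C(t) = C_in + (C₀ − C_in) e^(−t/τ). Set C = 0.139 and solve for t:
e^(−t/τ) = (C − C_in)/(C₀ − C_in) = (0.139 − 0)/(2.31 − 0) = 0.060173
t = −τ ln(…) = 46.395 × 2.8105 = 130.39 s.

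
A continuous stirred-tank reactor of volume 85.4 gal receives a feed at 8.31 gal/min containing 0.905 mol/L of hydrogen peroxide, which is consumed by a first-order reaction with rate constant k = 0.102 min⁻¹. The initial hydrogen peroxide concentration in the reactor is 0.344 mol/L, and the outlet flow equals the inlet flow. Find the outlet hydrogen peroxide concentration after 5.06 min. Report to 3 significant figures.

V dC/dt = Q(C_in − C) − k V C.
This is linear with rate a = Q/V + k = 0.19931 min⁻¹.
C_ss = Q C_in/(Q + kV) = 0.44184 mol/L; C(t) = C_ss + (C₀ − C_ss) e^(−a t).
C(5.06) = 0.44184 + (-0.097845)·e^(−0.19931·5.06) = 0.44184 + (-0.097845)·0.36477 = 0.40615 mol/L.

0.406 mol/L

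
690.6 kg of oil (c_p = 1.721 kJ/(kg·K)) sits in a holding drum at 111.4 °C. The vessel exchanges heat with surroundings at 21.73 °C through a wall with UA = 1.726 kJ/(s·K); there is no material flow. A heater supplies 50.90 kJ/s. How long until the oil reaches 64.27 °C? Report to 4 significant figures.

M c_p dT/dt = −UA(T − T_amb) + Q̇.
τ = M c_p/UA = 688.599 s; T_ss = T_amb + Q̇/UA = 21.73 + 50.90/1.726 = 51.2202 °C.
T(t) = T_ss + (T₀ − T_ss)e^(−t/τ); set T = 64.27:
t = −τ ln[(T − T_ss)/(T₀ − T_ss)] = −688.599 · ln(0.216847) = 1052.57 s.

1053 s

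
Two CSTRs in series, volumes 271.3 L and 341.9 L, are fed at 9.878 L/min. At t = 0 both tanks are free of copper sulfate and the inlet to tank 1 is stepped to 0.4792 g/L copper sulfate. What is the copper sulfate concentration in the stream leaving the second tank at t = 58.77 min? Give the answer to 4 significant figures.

Species balance on tank i: dCᵢ/dt = (Cᵢ₋₁ − Cᵢ)/τᵢ with τᵢ = Vᵢ/Q.
τ₁ = 271.3/9.878 = 27.4651 min; τ₂ = 341.9/9.878 = 34.6123 min.
Solving the cascade with C₁(0)=C₂(0)=0 gives C₂(t) = C_in[1 − (τ₁ e^(−t/τ₁) − τ₂ e^(−t/τ₂))/(τ₁ − τ₂)].
At t = 58.77: e^(−t/τ₁) = 0.117677, e^(−t/τ₂) = 0.183058.
C₂ = 0.4792·[1 − (27.4651·0.117677 − 34.6123·0.183058)/(-7.14720)] = 0.4792·0.565699 = 0.271083 g/L.

0.2711 g/L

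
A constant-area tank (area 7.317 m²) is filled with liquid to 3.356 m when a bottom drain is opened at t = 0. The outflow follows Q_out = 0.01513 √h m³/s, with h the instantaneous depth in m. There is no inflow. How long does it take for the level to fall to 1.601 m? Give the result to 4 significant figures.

548.1 s

A dh/dt = −Q_out = −0.01513 √h.
Separate and integrate: 2(√h − √h₀) = −(0.01513/A) t.
t = 2A(√h₀ − √h)/0.01513 = 2·7.317·(√3.356 − √1.601)/0.01513
  = 14.6340 × (1.83194 − 1.26531) / 0.01513 = 548.057 s.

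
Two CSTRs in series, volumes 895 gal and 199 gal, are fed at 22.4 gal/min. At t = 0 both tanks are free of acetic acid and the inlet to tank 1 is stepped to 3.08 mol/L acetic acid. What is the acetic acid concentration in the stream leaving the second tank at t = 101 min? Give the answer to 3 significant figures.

2.76 mol/L

Species balance on tank i: dCᵢ/dt = (Cᵢ₋₁ − Cᵢ)/τᵢ with τᵢ = Vᵢ/Q.
τ₁ = 895/22.4 = 39.955 min; τ₂ = 199/22.4 = 8.8839 min.
Solving the cascade with C₁(0)=C₂(0)=0 gives C₂(t) = C_in[1 − (τ₁ e^(−t/τ₁) − τ₂ e^(−t/τ₂))/(τ₁ − τ₂)].
At t = 101: e^(−t/τ₁) = 0.079833, e^(−t/τ₂) = 1.1550e-05.
C₂ = 3.08·[1 − (39.955·0.079833 − 8.8839·1.1550e-05)/(31.071)] = 3.08·0.89734 = 2.7638 mol/L.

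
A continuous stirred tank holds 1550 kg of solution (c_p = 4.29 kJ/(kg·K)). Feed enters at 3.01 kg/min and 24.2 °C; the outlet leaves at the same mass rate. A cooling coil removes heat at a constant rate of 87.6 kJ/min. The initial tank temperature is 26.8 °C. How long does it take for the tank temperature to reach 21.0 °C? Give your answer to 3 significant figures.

Energy balance: M c_p dT/dt = ṁ c_p (T_in − T) − 87.6.
τ = M/ṁ = 514.95 min; T_ss = T_in − Q̇/(ṁ c_p) = 17.416 °C.
T(t) = T_ss + (T₀ − T_ss) e^(−t/τ). Set T = 21.0:
e^(−t/τ) = (21.0 − 17.416)/(26.8 − 17.416) = 0.38192
t = −514.95 · ln(0.38192) = 495.66 min.

496 min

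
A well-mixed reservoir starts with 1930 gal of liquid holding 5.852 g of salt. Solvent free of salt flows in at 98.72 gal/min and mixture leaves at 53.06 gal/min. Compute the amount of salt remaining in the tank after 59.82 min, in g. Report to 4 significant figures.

2.100 g

Total volume: dV/dt = Q_in − Q_out = 45.6600 gal/min, so V(t) = 1930 + 45.6600 t and V(59.82) = 4661.38 gal.
No salt enters, so dm/dt = −Q_out · (m/V).
Separate: dm/m = −Q_out dt/V(t) ⇒ ln(m/m₀) = −(Q_out/(Q_in−Q_out)) ln(V/V₀).
m = m₀ (V₀/V)^(Q_out/(Q_in−Q_out)) = 5.852 × (1930/4661.38)^(1.16207) = 2.10030 g.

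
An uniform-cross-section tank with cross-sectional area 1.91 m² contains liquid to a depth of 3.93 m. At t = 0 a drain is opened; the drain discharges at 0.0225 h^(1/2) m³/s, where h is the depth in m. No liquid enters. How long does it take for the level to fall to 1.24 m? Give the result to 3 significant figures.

Accumulation of liquid (constant cross-section A): A dh/dt = −0.0225 √h.
∫ h^(−1/2) dh = −(0.0225/A) ∫ dt, giving 2√h = 2√h₀ − (0.0225/A) t.
t = 2A(√h₀ − √h)/0.0225 = 2·1.91·(√3.93 − √1.24)/0.0225
  = 3.8200 × (1.9824 − 1.1136) / 0.0225 = 147.51 s.

148 s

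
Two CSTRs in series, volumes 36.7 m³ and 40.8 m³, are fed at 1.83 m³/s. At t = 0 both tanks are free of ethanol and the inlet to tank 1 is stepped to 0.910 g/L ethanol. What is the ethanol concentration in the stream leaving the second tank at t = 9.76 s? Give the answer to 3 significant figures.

0.0717 g/L

Each tank obeys Vᵢ dCᵢ/dt = Q(Cᵢ₋₁ − Cᵢ), so τᵢ = Vᵢ/Q.
τ₁ = 36.7/1.83 = 20.055 s; τ₂ = 40.8/1.83 = 22.295 s.
Solving the cascade with C₁(0)=C₂(0)=0 gives C₂(t) = C_in[1 − (τ₁ e^(−t/τ₁) − τ₂ e^(−t/τ₂))/(τ₁ − τ₂)].
At t = 9.76: e^(−t/τ₁) = 0.61467, e^(−t/τ₂) = 0.64548.
C₂ = 0.910·[1 − (20.055·0.61467 − 22.295·0.64548)/(-2.2404)] = 0.910·0.078753 = 0.071666 g/L.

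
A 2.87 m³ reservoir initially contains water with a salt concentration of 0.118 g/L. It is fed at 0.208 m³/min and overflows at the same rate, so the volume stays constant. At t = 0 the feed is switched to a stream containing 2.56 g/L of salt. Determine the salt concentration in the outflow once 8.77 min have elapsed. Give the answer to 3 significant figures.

1.27 g/L

Unsteady species balance (constant V, well mixed): V dC/dt = Q(C_in − C).
So dC/dt = (C_in − C)/τ with τ = V/Q = 2.87/0.208 = 13.798 min.
This is linear first-order; C(t) = C_in + (C₀ − C_in) e^(−t/τ).
C(8.77) = 2.56 + (0.118 − 2.56)·e^(−8.77/13.798) = 2.56 + (-2.4420)·0.52962 = 1.2667 g/L.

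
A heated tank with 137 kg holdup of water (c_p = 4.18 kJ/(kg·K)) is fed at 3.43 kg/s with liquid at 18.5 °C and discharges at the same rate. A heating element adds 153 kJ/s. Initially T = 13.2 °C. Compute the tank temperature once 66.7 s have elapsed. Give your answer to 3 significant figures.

26.2 °C

M c_p dT/dt = ṁ c_p (T_in − T) + Q̇.
Rearrange: dT/dt = (T_ss − T)/τ with τ = M/ṁ = 39.942 s and T_ss = T_in + Q̇/(ṁ c_p) = 29.171 °C.
This is linear first-order; T(t) = T_ss + (T₀ − T_ss) e^(−t/τ).
T(66.7) = 29.171 + (-15.971)·e^(−66.7/39.942) = 29.171 + (-15.971)·0.18826 = 26.165 °C.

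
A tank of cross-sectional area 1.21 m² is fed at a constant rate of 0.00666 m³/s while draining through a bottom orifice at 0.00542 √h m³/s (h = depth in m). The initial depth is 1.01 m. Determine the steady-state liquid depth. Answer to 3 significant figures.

1.51 m

A dh/dt = Q_in − 0.00542 √h. Steady state requires inflow = outflow:
Q_in = 0.00542 √h_ss ⇒ √h_ss = 0.00666/0.00542 = 1.2288.
h_ss = 1.2288² = 1.5099 m. (Since h₀ = 1.01 m < h_ss, the level will rise toward this value.)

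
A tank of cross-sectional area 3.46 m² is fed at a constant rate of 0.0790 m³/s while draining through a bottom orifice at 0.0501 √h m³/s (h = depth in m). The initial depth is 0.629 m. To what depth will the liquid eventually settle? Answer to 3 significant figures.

A dh/dt = Q_in − 0.0501 √h. Steady state requires inflow = outflow:
Q_in = 0.0501 √h_ss ⇒ √h_ss = 0.0790/0.0501 = 1.5768.
h_ss = 1.5768² = 2.4864 m. (Since h₀ = 0.629 m < h_ss, the level will rise toward this value.)

2.49 m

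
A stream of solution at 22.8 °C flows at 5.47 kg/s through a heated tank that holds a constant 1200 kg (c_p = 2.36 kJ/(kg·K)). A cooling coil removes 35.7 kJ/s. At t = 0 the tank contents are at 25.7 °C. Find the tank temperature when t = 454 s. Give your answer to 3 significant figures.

Energy balance: M c_p dT/dt = ṁ c_p (T_in − T) − 35.7.
Rearrange: dT/dt = (T_ss − T)/τ with τ = M/ṁ = 219.38 s and T_ss = T_in − Q̇/(ṁ c_p) = 20.035 °C.
Solution: T(t) = T_ss + (T₀ − T_ss) e^(−t/τ).
T(454) = 20.035 + (5.6655)·e^(−454/219.38) = 20.035 + (5.6655)·0.12625 = 20.750 °C.

20.7 °C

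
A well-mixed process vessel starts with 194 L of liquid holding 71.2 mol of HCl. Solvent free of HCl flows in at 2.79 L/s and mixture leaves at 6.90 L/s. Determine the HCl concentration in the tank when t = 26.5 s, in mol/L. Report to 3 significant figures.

Let m(t) be the amount of HCl. Volume: V(t) = V₀ + (Q_in − Q_out) t = 194 − 4.1100 t; V(26.5) = 85.085 L.
No HCl enters, so dm/dt = −Q_out · (m/V).
Separate: dm/m = −Q_out dt/V(t) ⇒ ln(m/m₀) = −(Q_out/(Q_in−Q_out)) ln(V/V₀).
m = m₀ (V₀/V)^(Q_out/(Q_in−Q_out)) = 71.2 × (194/85.085)^(-1.6788) = 17.846 mol.
C = m/V = 17.846/85.085 = 0.20974 mol/L.

0.210 mol/L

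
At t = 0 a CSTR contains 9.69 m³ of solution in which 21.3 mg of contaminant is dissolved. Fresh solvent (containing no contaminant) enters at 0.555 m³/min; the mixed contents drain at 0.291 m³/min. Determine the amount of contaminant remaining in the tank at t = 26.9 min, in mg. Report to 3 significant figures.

11.6 mg

Total volume: dV/dt = Q_in − Q_out = 0.26400 m³/min, so V(t) = 9.69 + 0.26400 t and V(26.9) = 16.792 m³.
Solute balance: dm/dt = 0 − Q_out C = −Q_out m/V(t).
dm/m = −Q_out dt/(V₀ + 0.26400 t); integrating gives ln(m/m₀) = −(Q_out/(Q_in−Q_out)) ln(V/V₀).
m = m₀ (V₀/V)^(Q_out/(Q_in−Q_out)) = 21.3 × (9.69/16.792)^(1.1023) = 11.620 mg.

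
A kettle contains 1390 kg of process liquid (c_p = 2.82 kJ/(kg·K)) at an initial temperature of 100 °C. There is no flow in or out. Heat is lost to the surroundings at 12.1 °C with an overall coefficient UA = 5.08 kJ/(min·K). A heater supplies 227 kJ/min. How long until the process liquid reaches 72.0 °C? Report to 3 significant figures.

M c_p dT/dt = −UA(T − T_amb) + Q̇.
τ = M c_p/UA = 771.61 min; T_ss = T_amb + Q̇/UA = 12.1 + 227/5.08 = 56.785 °C.
T(t) = T_ss + (T₀ − T_ss)e^(−t/τ); set T = 72.0:
t = −τ ln[(T − T_ss)/(T₀ − T_ss)] = −771.61 · ln(0.35208) = 805.49 min.

805 min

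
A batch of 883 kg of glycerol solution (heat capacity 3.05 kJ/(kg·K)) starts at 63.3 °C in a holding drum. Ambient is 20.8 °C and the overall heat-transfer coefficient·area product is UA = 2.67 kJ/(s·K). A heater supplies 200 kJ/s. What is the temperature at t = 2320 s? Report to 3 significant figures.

Heat balance on the well-mixed liquid: M c_p dT/dt = −UA(T − T_amb) + Q̇.
dT/dt = (T_ss − T)/τ with T_ss = T_amb + Q̇/UA = 20.8 + 200/2.67 = 95.706 °C, τ = M c_p/UA = 883·3.05/2.67 = 1008.7 s.
T approaches T_ss exponentially: T(t) = T_ss + (T₀ − T_ss) e^(−t/τ).
T(2320) = 95.706 + (-32.406)·0.10025 = 92.458 °C.

92.5 °C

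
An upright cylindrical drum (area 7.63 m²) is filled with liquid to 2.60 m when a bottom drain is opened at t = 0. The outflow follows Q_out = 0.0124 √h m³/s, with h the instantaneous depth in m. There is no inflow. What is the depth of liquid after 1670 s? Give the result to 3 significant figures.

0.0652 m

A dh/dt = −Q_out = −0.0124 √h.
∫ h^(−1/2) dh = −(0.0124/A) ∫ dt, giving 2√h = 2√h₀ − (0.0124/A) t.
√h = √2.60 − 0.0124·1670/(2·7.63) = 1.6125 − 1.3570 = 0.25544.
h = 0.25544² = 0.065249 m.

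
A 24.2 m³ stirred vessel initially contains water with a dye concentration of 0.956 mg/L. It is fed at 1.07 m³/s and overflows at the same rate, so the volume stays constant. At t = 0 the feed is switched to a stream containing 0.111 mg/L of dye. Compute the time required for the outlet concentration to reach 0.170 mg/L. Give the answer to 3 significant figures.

Species balance: V dC/dt = Q(C_in − C) ⇒ τ = V/Q = 22.617 s.
C(t) = C_in + (C₀ − C_in) e^(−t/τ). Set C = 0.170 and solve for t:
e^(−t/τ) = (C − C_in)/(C₀ − C_in) = (0.170 − 0.111)/(0.956 − 0.111) = 0.069822
t = −τ ln(…) = 22.617 × 2.6618 = 60.201 s.

60.2 s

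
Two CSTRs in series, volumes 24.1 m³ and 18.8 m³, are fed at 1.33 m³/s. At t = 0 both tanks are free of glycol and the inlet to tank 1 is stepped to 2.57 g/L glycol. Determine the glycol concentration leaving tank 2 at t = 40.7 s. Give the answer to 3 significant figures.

Each tank obeys Vᵢ dCᵢ/dt = Q(Cᵢ₋₁ − Cᵢ), so τᵢ = Vᵢ/Q.
τ₁ = 24.1/1.33 = 18.120 s; τ₂ = 18.8/1.33 = 14.135 s.
Solving the cascade with C₁(0)=C₂(0)=0 gives C₂(t) = C_in[1 − (τ₁ e^(−t/τ₁) − τ₂ e^(−t/τ₂))/(τ₁ − τ₂)].
At t = 40.7: e^(−t/τ₁) = 0.10581, e^(−t/τ₂) = 0.056174.
C₂ = 2.57·[1 − (18.120·0.10581 − 14.135·0.056174)/(3.9850)] = 2.57·0.71812 = 1.8456 g/L.

1.85 g/L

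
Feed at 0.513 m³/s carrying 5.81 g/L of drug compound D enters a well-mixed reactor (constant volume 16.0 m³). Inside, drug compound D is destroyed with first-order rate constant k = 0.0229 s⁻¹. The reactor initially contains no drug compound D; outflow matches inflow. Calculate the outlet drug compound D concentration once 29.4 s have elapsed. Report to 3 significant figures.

2.72 g/L

V dC/dt = Q(C_in − C) − k V C.
This is linear with rate a = Q/V + k = 0.054962 s⁻¹.
C_ss = Q C_in/(Q + kV) = 3.3893 g/L; C(t) = C_ss + (C₀ − C_ss) e^(−a t).
C(29.4) = 3.3893 + (-3.3893)·e^(−0.054962·29.4) = 3.3893 + (-3.3893)·0.19871 = 2.7158 g/L.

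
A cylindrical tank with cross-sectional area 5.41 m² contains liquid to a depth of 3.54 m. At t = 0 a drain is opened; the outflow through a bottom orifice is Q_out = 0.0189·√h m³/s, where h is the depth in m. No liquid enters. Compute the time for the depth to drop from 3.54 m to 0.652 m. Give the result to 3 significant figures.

615 s

With no inflow, A dh/dt = −0.0189 √h.
Separate and integrate: 2(√h − √h₀) = −(0.0189/A) t.
t = 2A(√h₀ − √h)/0.0189 = 2·5.41·(√3.54 − √0.652)/0.0189
  = 10.820 × (1.8815 − 0.80747) / 0.0189 = 614.86 s.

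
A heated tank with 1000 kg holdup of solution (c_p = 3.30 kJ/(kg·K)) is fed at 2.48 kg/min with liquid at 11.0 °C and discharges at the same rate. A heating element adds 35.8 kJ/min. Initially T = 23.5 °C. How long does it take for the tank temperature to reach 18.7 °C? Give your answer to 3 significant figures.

Heat balance on the well-mixed liquid: M c_p dT/dt = ṁ c_p (T_in − T) + 35.8.
τ = M/ṁ = 403.23 min; T_ss = T_in + Q̇/(ṁ c_p) = 15.374 °C.
T(t) = T_ss + (T₀ − T_ss) e^(−t/τ). Set T = 18.7:
e^(−t/τ) = (18.7 − 15.374)/(23.5 − 15.374) = 0.40928
t = −403.23 · ln(0.40928) = 360.23 min.

360 min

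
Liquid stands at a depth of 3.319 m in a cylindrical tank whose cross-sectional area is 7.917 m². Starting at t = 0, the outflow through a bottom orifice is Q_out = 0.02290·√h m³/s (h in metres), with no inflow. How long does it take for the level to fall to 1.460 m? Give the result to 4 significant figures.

424.2 s

Accumulation of liquid (constant cross-section A): A dh/dt = −0.02290 √h.
This is separable: 2 d(√h)/dt = −0.02290/A, so √h = √h₀ − (0.02290/(2A)) t.
t = 2A(√h₀ − √h)/0.02290 = 2·7.917·(√3.319 − √1.460)/0.02290
  = 15.8340 × (1.82181 − 1.20830) / 0.02290 = 424.204 s.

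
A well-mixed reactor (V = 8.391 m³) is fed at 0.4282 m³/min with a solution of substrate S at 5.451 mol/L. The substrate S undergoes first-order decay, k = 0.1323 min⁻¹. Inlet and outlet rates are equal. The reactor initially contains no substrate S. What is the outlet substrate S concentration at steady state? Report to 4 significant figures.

1.517 mol/L

V dC/dt = Q(C_in − C) − k V C.
Steady state (dC/dt = 0): C_ss = Q C_in/(Q + kV) = C_in/(1 + kV/Q).
C_ss = 0.4282·5.451/(0.4282 + 0.1323·8.391) = 2.33412/1.53833 = 1.51731 mol/L.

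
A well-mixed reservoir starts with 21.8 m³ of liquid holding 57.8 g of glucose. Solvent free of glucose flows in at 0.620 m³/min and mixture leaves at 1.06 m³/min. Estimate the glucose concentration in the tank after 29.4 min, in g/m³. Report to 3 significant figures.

Total volume: dV/dt = Q_in − Q_out = -0.44000 m³/min, so V(t) = 21.8 − 0.44000 t and V(29.4) = 8.8640 m³.
Species balance (pure solvent in): dm/dt = −Q_out · m/V(t).
dm/m = −Q_out dt/(V₀ − 0.44000 t); integrating gives ln(m/m₀) = −(Q_out/(Q_in−Q_out)) ln(V/V₀).
m = m₀ (V₀/V)^(Q_out/(Q_in−Q_out)) = 57.8 × (21.8/8.8640)^(-2.4091) = 6.6129 g.
C = m/V = 6.6129/8.8640 = 0.74604 g/m³.

0.746 g/m³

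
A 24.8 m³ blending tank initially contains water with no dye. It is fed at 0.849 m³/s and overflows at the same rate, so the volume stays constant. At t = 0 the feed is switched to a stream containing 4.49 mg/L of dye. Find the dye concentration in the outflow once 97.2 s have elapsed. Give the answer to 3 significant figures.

4.33 mg/L

Unsteady species balance (constant V, well mixed): V dC/dt = Q(C_in − C).
Rewrite as dC/dt + C/τ = C_in/τ, τ = V/Q = 29.211 s.
C approaches C_in exponentially: C(t) = C_in + (C₀ − C_in) e^(−t/τ).
C(97.2) = 4.49 + (0 − 4.49)·e^(−97.2/29.211) = 4.49 + (-4.4900)·0.035882 = 4.3289 mg/L.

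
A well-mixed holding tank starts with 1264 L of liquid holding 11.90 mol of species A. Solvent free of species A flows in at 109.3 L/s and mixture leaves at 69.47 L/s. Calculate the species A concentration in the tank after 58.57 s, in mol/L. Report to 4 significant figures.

Total volume: dV/dt = Q_in − Q_out = 39.8300 L/s, so V(t) = 1264 + 39.8300 t and V(58.57) = 3596.84 L.
No species A enters, so dm/dt = −Q_out · (m/V).
dm/m = −Q_out dt/(V₀ + 39.8300 t); integrating gives ln(m/m₀) = −(Q_out/(Q_in−Q_out)) ln(V/V₀).
m = m₀ (V₀/V)^(Q_out/(Q_in−Q_out)) = 11.90 × (1264/3596.84)^(1.74416) = 1.92041 mol.
C = m/V = 1.92041/3596.84 = 0.000533914 mol/L.

0.0005339 mol/L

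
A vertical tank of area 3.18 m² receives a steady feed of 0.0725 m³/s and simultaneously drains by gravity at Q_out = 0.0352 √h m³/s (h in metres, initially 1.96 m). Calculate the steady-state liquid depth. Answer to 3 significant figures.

Mass balance (ρ constant): A dh/dt = Q_in − 0.0352 √h. At steady state dh/dt = 0:
Q_in = 0.0352 √h_ss ⇒ √h_ss = 0.0725/0.0352 = 2.0597.
h_ss = 2.0597² = 4.2422 m. (Since h₀ = 1.96 m < h_ss, the level will rise toward this value.)

4.24 m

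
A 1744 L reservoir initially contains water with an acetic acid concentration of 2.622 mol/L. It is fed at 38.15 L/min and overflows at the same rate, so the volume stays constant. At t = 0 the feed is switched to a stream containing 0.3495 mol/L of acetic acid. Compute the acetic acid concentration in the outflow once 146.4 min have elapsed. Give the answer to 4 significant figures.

0.4419 mol/L

Unsteady species balance (constant V, well mixed): V dC/dt = Q(C_in − C).
Rewrite as dC/dt + C/τ = C_in/τ, τ = V/Q = 45.7143 min.
Solution: C(t) = C_in + (C₀ − C_in) e^(−t/τ).
C(146.4) = 0.3495 + (2.622 − 0.3495)·e^(−146.4/45.7143) = 0.3495 + (2.27250)·0.0406604 = 0.441901 mol/L.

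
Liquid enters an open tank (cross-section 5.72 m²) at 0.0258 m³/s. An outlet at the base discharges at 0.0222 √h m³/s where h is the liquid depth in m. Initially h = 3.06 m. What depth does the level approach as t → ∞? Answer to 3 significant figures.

Volume balance on the tank: A dh/dt = Q_in − 0.0222 √h. At steady state dh/dt = 0:
Q_in = 0.0222 √h_ss ⇒ √h_ss = 0.0258/0.0222 = 1.1622.
h_ss = 1.1622² = 1.3506 m. (Since h₀ = 3.06 m > h_ss, the level will fall toward this value.)

1.35 m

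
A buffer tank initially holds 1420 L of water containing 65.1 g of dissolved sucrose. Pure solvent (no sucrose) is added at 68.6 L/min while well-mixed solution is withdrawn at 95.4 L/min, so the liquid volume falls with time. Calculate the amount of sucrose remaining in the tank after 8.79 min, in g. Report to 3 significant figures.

Total volume: dV/dt = Q_in − Q_out = -26.800 L/min, so V(t) = 1420 − 26.800 t and V(8.79) = 1184.4 L.
No sucrose enters, so dm/dt = −Q_out · (m/V).
dm/m = −Q_out dt/(V₀ − 26.800 t); integrating gives ln(m/m₀) = −(Q_out/(Q_in−Q_out)) ln(V/V₀).
m = m₀ (V₀/V)^(Q_out/(Q_in−Q_out)) = 65.1 × (1420/1184.4)^(-3.5597) = 34.131 g.

34.1 g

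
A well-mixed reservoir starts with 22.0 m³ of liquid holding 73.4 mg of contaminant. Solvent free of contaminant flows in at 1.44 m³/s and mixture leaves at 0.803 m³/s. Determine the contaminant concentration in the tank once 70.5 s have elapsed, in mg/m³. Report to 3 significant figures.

Let m(t) be the amount of contaminant. Volume: V(t) = V₀ + (Q_in − Q_out) t = 22.0 + 0.63700 t; V(70.5) = 66.908 m³.
No contaminant enters, so dm/dt = −Q_out · (m/V).
Separate: dm/m = −Q_out dt/V(t) ⇒ ln(m/m₀) = −(Q_out/(Q_in−Q_out)) ln(V/V₀).
m = m₀ (V₀/V)^(Q_out/(Q_in−Q_out)) = 73.4 × (22.0/66.908)^(1.2606) = 18.062 mg.
C = m/V = 18.062/66.908 = 0.26994 mg/m³.

0.270 mg/m³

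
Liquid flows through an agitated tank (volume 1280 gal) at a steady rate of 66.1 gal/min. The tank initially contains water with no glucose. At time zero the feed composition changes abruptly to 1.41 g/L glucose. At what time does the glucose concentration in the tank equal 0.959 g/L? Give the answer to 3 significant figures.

22.1 min

Mass balance on the solute (V constant): V dC/dt = Q(C_in − C), so τ = V/Q = 19.365 min.
C(t) = C_in + (C₀ − C_in) e^(−t/τ). Set C = 0.959 and solve for t:
e^(−t/τ) = (C − C_in)/(C₀ − C_in) = (0.959 − 1.41)/(0 − 1.41) = 0.31986
t = −τ ln(…) = 19.365 × 1.1399 = 22.073 min.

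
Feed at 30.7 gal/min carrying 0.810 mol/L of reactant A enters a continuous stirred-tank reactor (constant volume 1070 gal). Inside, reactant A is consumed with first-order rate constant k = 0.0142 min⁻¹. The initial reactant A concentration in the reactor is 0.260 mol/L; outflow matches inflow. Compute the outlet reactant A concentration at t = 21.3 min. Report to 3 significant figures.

V dC/dt = Q(C_in − C) − k V C.
This is linear with rate a = Q/V + k = 0.042892 min⁻¹.
C_ss = Q C_in/(Q + kV) = 0.54184 mol/L; C(t) = C_ss + (C₀ − C_ss) e^(−a t).
C(21.3) = 0.54184 + (-0.28184)·e^(−0.042892·21.3) = 0.54184 + (-0.28184)·0.40108 = 0.42880 mol/L.

0.429 mol/L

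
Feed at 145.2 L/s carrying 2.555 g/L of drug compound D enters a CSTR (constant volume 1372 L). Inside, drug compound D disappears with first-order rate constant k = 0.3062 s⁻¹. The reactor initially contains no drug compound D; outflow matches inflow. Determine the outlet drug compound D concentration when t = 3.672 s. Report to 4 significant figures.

Species balance: V dC/dt = Q C_in − Q C − k V C.
dC/dt = (Q/V) C_in − (Q/V + k) C; effective rate a = Q/V + k = 0.105831 + 0.3062 = 0.412031 s⁻¹.
C_ss = Q C_in/(Q + kV) = 0.656257 g/L; C(t) = C_ss + (C₀ − C_ss) e^(−a t).
C(3.672) = 0.656257 + (-0.656257)·e^(−0.412031·3.672) = 0.656257 + (-0.656257)·0.220253 = 0.511714 g/L.

0.5117 g/L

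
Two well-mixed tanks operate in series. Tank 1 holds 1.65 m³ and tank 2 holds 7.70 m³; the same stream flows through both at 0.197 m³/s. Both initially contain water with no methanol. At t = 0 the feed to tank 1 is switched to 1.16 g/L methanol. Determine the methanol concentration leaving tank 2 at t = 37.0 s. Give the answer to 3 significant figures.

0.591 g/L

Each tank obeys Vᵢ dCᵢ/dt = Q(Cᵢ₋₁ − Cᵢ), so τᵢ = Vᵢ/Q.
τ₁ = 1.65/0.197 = 8.3756 s; τ₂ = 7.70/0.197 = 39.086 s.
Solving the cascade with C₁(0)=C₂(0)=0 gives C₂(t) = C_in[1 − (τ₁ e^(−t/τ₁) − τ₂ e^(−t/τ₂))/(τ₁ − τ₂)].
At t = 37.0: e^(−t/τ₁) = 0.012063, e^(−t/τ₂) = 0.38805.
C₂ = 1.16·[1 − (8.3756·0.012063 − 39.086·0.38805)/(-30.711)] = 1.16·0.50941 = 0.59091 g/L.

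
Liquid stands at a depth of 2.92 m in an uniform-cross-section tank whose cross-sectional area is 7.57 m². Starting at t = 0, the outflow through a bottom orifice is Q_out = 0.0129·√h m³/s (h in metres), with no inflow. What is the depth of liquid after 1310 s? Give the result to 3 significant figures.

0.351 m

Volume balance on the tank: A dh/dt = −0.0129 √h.
This is separable: 2 d(√h)/dt = −0.0129/A, so √h = √h₀ − (0.0129/(2A)) t.
√h = √2.92 − 0.0129·1310/(2·7.57) = 1.7088 − 1.1162 = 0.59262.
h = 0.59262² = 0.35120 m.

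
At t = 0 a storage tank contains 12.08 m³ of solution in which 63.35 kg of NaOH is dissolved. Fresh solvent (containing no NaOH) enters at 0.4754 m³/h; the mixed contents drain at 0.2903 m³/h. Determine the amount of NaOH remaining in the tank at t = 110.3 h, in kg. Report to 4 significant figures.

Let m(t) be the amount of NaOH. Volume: V(t) = V₀ + (Q_in − Q_out) t = 12.08 + 0.185100 t; V(110.3) = 32.4965 m³.
Solute balance: dm/dt = 0 − Q_out C = −Q_out m/V(t).
Separate: dm/m = −Q_out dt/V(t) ⇒ ln(m/m₀) = −(Q_out/(Q_in−Q_out)) ln(V/V₀).
m = m₀ (V₀/V)^(Q_out/(Q_in−Q_out)) = 63.35 × (12.08/32.4965)^(1.56834) = 13.4190 kg.

13.42 kg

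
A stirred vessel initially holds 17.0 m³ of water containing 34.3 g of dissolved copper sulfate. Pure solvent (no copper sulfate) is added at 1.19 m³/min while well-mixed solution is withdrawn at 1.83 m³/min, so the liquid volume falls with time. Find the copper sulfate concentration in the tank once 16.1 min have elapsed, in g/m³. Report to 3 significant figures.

Let m(t) be the amount of copper sulfate. Volume: V(t) = V₀ + (Q_in − Q_out) t = 17.0 − 0.64000 t; V(16.1) = 6.6960 m³.
Solute balance: dm/dt = 0 − Q_out C = −Q_out m/V(t).
dm/m = −Q_out dt/(V₀ − 0.64000 t); integrating gives ln(m/m₀) = −(Q_out/(Q_in−Q_out)) ln(V/V₀).
m = m₀ (V₀/V)^(Q_out/(Q_in−Q_out)) = 34.3 × (17.0/6.6960)^(-2.8594) = 2.3894 g.
C = m/V = 2.3894/6.6960 = 0.35685 g/m³.

0.357 g/m³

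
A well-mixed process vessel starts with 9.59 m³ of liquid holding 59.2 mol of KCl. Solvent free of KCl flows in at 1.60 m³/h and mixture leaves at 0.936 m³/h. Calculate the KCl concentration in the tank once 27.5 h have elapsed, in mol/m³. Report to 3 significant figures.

Let m(t) be the amount of KCl. Volume: V(t) = V₀ + (Q_in − Q_out) t = 9.59 + 0.66400 t; V(27.5) = 27.850 m³.
Solute balance: dm/dt = 0 − Q_out C = −Q_out m/V(t).
Separate: dm/m = −Q_out dt/V(t) ⇒ ln(m/m₀) = −(Q_out/(Q_in−Q_out)) ln(V/V₀).
m = m₀ (V₀/V)^(Q_out/(Q_in−Q_out)) = 59.2 × (9.59/27.850)^(1.4096) = 13.172 mol.
C = m/V = 13.172/27.850 = 0.47296 mol/m³.

0.473 mol/m³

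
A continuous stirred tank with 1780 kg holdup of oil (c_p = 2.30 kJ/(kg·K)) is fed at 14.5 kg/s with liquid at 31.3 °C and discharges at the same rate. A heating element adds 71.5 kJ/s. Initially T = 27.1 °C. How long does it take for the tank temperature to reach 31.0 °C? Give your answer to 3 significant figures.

M c_p dT/dt = ṁ c_p (T_in − T) + Q̇.
τ = M/ṁ = 122.76 s; T_ss = T_in + Q̇/(ṁ c_p) = 33.444 °C.
T(t) = T_ss + (T₀ − T_ss) e^(−t/τ). Set T = 31.0:
e^(−t/τ) = (31.0 − 33.444)/(27.1 − 33.444) = 0.38524
t = −122.76 · ln(0.38524) = 117.10 s.

117 s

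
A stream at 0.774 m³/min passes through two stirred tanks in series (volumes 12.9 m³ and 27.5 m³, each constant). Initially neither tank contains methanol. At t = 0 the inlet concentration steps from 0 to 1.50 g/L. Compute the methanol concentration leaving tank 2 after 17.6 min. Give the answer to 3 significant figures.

0.239 g/L

Species balance on tank i: dCᵢ/dt = (Cᵢ₋₁ − Cᵢ)/τᵢ with τᵢ = Vᵢ/Q.
τ₁ = 12.9/0.774 = 16.667 min; τ₂ = 27.5/0.774 = 35.530 min.
Solving the cascade with C₁(0)=C₂(0)=0 gives C₂(t) = C_in[1 − (τ₁ e^(−t/τ₁) − τ₂ e^(−t/τ₂))/(τ₁ − τ₂)].
At t = 17.6: e^(−t/τ₁) = 0.34784, e^(−t/τ₂) = 0.60935.
C₂ = 1.50·[1 − (16.667·0.34784 − 35.530·0.60935)/(-18.863)] = 1.50·0.15959 = 0.23939 g/L.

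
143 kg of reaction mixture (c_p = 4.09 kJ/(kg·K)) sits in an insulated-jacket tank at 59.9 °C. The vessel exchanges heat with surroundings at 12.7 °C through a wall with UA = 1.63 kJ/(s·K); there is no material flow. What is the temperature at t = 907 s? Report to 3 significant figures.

16.5 °C

Lumped-capacitance energy balance: M c_p dT/dt = UA(T_amb − T).
dT/dt = (T_ss − T)/τ with T_ss = T_amb = 12.700 °C, τ = M c_p/UA = 143·4.09/1.63 = 358.82 s.
T approaches T_ss exponentially: T(t) = T_ss + (T₀ − T_ss) e^(−t/τ).
T(907) = 12.700 + (47.200)·0.079838 = 16.468 °C.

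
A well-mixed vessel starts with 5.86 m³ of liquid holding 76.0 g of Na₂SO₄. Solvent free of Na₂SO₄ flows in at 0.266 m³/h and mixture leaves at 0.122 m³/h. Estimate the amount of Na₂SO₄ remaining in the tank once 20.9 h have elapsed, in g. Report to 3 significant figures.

53.5 g

Let m(t) be the amount of Na₂SO₄. Volume: V(t) = V₀ + (Q_in − Q_out) t = 5.86 + 0.14400 t; V(20.9) = 8.8696 m³.
Solute balance: dm/dt = 0 − Q_out C = −Q_out m/V(t).
Separate: dm/m = −Q_out dt/V(t) ⇒ ln(m/m₀) = −(Q_out/(Q_in−Q_out)) ln(V/V₀).
m = m₀ (V₀/V)^(Q_out/(Q_in−Q_out)) = 76.0 × (5.86/8.8696)^(0.84722) = 53.494 g.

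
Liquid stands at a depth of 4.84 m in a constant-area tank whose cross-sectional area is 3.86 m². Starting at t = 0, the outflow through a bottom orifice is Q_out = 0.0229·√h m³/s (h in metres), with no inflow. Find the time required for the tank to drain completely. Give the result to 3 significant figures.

Unsteady balance on liquid volume: A dh/dt = −0.0229 √h.
∫ h^(−1/2) dh = −(0.0229/A) ∫ dt, giving 2√h = 2√h₀ − (0.0229/A) t.
Tank is empty when √h = 0: t_empty = 2A√h₀/0.0229.
t_empty = 2·3.86·√4.84/0.0229 = 7.7200·2.2000/0.0229 = 741.66 s.

742 s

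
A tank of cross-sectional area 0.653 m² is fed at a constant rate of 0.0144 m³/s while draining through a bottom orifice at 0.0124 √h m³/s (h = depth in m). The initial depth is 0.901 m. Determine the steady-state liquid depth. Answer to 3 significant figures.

1.35 m

A dh/dt = Q_in − 0.0124 √h. Steady state requires inflow = outflow:
Q_in = 0.0124 √h_ss ⇒ √h_ss = 0.0144/0.0124 = 1.1613.
h_ss = 1.1613² = 1.3486 m. (Since h₀ = 0.901 m < h_ss, the level will rise toward this value.)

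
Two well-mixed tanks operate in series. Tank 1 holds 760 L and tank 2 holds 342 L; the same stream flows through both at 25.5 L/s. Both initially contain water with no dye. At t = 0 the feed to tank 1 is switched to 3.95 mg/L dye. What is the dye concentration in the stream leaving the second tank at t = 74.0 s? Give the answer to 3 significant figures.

Time constants: τᵢ = Vᵢ/Q for each well-mixed tank.
τ₁ = 760/25.5 = 29.804 s; τ₂ = 342/25.5 = 13.412 s.
Solving the cascade with C₁(0)=C₂(0)=0 gives C₂(t) = C_in[1 − (τ₁ e^(−t/τ₁) − τ₂ e^(−t/τ₂))/(τ₁ − τ₂)].
At t = 74.0: e^(−t/τ₁) = 0.083501, e^(−t/τ₂) = 0.0040157.
C₂ = 3.95·[1 − (29.804·0.083501 − 13.412·0.0040157)/(16.392)] = 3.95·0.85147 = 3.3633 mg/L.

3.36 mg/L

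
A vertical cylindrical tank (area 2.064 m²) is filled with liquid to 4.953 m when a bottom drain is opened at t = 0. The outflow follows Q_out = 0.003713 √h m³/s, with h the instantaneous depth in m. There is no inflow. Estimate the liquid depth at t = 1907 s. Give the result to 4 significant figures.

0.2604 m

With no inflow, A dh/dt = −0.003713 √h.
Separate and integrate: 2(√h − √h₀) = −(0.003713/A) t.
√h = √4.953 − 0.003713·1907/(2·2.064) = 2.22553 − 1.71528 = 0.510250.
h = 0.510250² = 0.260355 m.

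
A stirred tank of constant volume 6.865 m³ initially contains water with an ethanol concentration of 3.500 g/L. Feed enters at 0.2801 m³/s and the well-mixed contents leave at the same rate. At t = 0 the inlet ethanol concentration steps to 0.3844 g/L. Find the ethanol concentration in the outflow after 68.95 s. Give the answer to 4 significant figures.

Mass balance on the solute (V constant): V dC/dt = Q(C_in − C).
So dC/dt = (C_in − C)/τ with τ = V/Q = 6.865/0.2801 = 24.5091 s.
This is linear first-order; C(t) = C_in + (C₀ − C_in) e^(−t/τ).
C(68.95) = 0.3844 + (3.500 − 0.3844)·e^(−68.95/24.5091) = 0.3844 + (3.11560)·0.0600102 = 0.571368 g/L.

0.5714 g/L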